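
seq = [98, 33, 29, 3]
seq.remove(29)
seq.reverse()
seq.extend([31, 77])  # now [3, 33, 98, 31, 77]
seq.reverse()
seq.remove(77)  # [31, 98, 33, 3]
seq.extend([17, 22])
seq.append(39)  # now [31, 98, 33, 3, 17, 22, 39]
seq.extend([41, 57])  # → [31, 98, 33, 3, 17, 22, 39, 41, 57]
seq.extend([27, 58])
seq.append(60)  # [31, 98, 33, 3, 17, 22, 39, 41, 57, 27, 58, 60]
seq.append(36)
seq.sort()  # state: [3, 17, 22, 27, 31, 33, 36, 39, 41, 57, 58, 60, 98]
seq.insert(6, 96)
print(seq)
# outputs [3, 17, 22, 27, 31, 33, 96, 36, 39, 41, 57, 58, 60, 98]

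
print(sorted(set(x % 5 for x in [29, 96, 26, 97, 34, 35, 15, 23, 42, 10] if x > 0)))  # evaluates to [0, 1, 2, 3, 4]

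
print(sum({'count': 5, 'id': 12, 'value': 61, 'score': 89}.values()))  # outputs 167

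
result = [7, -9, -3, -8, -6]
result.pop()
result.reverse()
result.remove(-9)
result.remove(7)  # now [-8, -3]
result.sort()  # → [-8, -3]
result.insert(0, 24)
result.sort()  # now [-8, -3, 24]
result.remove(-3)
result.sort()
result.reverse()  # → [24, -8]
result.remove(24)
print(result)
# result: [-8]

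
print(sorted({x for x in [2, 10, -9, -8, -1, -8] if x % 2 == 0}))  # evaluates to [-8, 2, 10]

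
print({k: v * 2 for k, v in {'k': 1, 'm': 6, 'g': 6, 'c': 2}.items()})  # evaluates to {'k': 2, 'm': 12, 'g': 12, 'c': 4}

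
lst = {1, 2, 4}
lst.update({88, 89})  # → {1, 2, 4, 88, 89}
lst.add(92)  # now {1, 2, 4, 88, 89, 92}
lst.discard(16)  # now {1, 2, 4, 88, 89, 92}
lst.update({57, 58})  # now {1, 2, 4, 57, 58, 88, 89, 92}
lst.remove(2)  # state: {1, 4, 57, 58, 88, 89, 92}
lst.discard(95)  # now {1, 4, 57, 58, 88, 89, 92}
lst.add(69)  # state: {1, 4, 57, 58, 69, 88, 89, 92}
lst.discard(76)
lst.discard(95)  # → {1, 4, 57, 58, 69, 88, 89, 92}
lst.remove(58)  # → {1, 4, 57, 69, 88, 89, 92}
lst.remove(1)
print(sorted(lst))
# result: [4, 57, 69, 88, 89, 92]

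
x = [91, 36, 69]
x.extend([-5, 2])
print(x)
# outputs [91, 36, 69, -5, 2]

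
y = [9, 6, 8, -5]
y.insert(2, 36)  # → [9, 6, 36, 8, -5]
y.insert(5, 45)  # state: [9, 6, 36, 8, -5, 45]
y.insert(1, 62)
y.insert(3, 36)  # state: [9, 62, 6, 36, 36, 8, -5, 45]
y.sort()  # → [-5, 6, 8, 9, 36, 36, 45, 62]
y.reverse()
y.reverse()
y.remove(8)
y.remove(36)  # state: [-5, 6, 9, 36, 45, 62]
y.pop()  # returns 62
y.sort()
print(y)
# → [-5, 6, 9, 36, 45]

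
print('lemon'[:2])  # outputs le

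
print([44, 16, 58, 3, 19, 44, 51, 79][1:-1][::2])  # [16, 3, 44]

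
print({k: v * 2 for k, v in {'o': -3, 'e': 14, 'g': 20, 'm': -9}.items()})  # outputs {'o': -6, 'e': 28, 'g': 40, 'm': -18}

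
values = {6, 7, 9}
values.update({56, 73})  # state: {6, 7, 9, 56, 73}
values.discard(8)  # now {6, 7, 9, 56, 73}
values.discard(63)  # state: {6, 7, 9, 56, 73}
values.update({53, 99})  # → {6, 7, 9, 53, 56, 73, 99}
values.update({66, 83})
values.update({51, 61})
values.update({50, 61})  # {6, 7, 9, 50, 51, 53, 56, 61, 66, 73, 83, 99}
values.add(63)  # {6, 7, 9, 50, 51, 53, 56, 61, 63, 66, 73, 83, 99}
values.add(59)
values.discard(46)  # {6, 7, 9, 50, 51, 53, 56, 59, 61, 63, 66, 73, 83, 99}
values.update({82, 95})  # {6, 7, 9, 50, 51, 53, 56, 59, 61, 63, 66, 73, 82, 83, 95, 99}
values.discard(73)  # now {6, 7, 9, 50, 51, 53, 56, 59, 61, 63, 66, 82, 83, 95, 99}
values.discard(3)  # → {6, 7, 9, 50, 51, 53, 56, 59, 61, 63, 66, 82, 83, 95, 99}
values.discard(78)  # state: {6, 7, 9, 50, 51, 53, 56, 59, 61, 63, 66, 82, 83, 95, 99}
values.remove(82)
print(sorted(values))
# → [6, 7, 9, 50, 51, 53, 56, 59, 61, 63, 66, 83, 95, 99]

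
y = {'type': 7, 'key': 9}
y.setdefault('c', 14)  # 14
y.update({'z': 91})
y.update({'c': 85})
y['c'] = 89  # {'type': 7, 'key': 9, 'c': 89, 'z': 91}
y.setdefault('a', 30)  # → 30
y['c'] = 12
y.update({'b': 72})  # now {'type': 7, 'key': 9, 'c': 12, 'z': 91, 'a': 30, 'b': 72}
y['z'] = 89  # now {'type': 7, 'key': 9, 'c': 12, 'z': 89, 'a': 30, 'b': 72}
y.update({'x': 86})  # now {'type': 7, 'key': 9, 'c': 12, 'z': 89, 'a': 30, 'b': 72, 'x': 86}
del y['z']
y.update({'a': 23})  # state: {'type': 7, 'key': 9, 'c': 12, 'a': 23, 'b': 72, 'x': 86}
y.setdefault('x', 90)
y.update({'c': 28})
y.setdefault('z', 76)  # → 76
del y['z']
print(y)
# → {'type': 7, 'key': 9, 'c': 28, 'a': 23, 'b': 72, 'x': 86}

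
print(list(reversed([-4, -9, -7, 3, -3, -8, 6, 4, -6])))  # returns [-6, 4, 6, -8, -3, 3, -7, -9, -4]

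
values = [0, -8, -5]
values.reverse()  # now [-5, -8, 0]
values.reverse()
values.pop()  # -5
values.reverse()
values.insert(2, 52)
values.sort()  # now [-8, 0, 52]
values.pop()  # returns 52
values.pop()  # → 0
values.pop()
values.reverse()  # []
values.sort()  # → []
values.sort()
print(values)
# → []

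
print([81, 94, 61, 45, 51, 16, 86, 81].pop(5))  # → 16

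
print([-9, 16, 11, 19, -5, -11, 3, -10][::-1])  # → [-10, 3, -11, -5, 19, 11, 16, -9]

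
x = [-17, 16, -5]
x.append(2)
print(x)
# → [-17, 16, -5, 2]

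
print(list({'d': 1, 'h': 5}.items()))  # [('d', 1), ('h', 5)]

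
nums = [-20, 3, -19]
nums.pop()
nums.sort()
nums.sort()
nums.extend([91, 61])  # [-20, 3, 91, 61]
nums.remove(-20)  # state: [3, 91, 61]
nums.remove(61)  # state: [3, 91]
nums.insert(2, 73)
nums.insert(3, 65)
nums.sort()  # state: [3, 65, 73, 91]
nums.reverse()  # [91, 73, 65, 3]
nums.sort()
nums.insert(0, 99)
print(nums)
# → [99, 3, 65, 73, 91]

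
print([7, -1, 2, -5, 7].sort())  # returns None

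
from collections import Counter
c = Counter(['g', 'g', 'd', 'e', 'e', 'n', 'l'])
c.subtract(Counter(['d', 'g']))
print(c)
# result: Counter({'e': 2, 'g': 1, 'n': 1, 'l': 1, 'd': 0})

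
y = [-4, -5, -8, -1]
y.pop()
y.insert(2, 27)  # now [-4, -5, 27, -8]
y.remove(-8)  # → [-4, -5, 27]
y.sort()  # [-5, -4, 27]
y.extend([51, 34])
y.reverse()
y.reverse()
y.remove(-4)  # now [-5, 27, 51, 34]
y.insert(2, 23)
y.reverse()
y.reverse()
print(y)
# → [-5, 27, 23, 51, 34]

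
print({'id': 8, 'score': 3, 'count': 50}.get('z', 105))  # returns 105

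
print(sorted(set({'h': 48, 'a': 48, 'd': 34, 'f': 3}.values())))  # [3, 34, 48]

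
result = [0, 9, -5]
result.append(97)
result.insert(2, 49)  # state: [0, 9, 49, -5, 97]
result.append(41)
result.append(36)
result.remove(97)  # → [0, 9, 49, -5, 41, 36]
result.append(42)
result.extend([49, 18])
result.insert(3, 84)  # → [0, 9, 49, 84, -5, 41, 36, 42, 49, 18]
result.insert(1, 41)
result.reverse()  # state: [18, 49, 42, 36, 41, -5, 84, 49, 9, 41, 0]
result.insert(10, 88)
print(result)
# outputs [18, 49, 42, 36, 41, -5, 84, 49, 9, 41, 88, 0]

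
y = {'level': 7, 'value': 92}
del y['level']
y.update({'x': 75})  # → {'value': 92, 'x': 75}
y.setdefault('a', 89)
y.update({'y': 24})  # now {'value': 92, 'x': 75, 'a': 89, 'y': 24}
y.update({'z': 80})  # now {'value': 92, 'x': 75, 'a': 89, 'y': 24, 'z': 80}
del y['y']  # {'value': 92, 'x': 75, 'a': 89, 'z': 80}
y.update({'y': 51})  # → {'value': 92, 'x': 75, 'a': 89, 'z': 80, 'y': 51}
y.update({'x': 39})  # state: {'value': 92, 'x': 39, 'a': 89, 'z': 80, 'y': 51}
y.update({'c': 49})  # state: {'value': 92, 'x': 39, 'a': 89, 'z': 80, 'y': 51, 'c': 49}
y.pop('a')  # 89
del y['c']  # {'value': 92, 'x': 39, 'z': 80, 'y': 51}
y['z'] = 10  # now {'value': 92, 'x': 39, 'z': 10, 'y': 51}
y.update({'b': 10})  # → {'value': 92, 'x': 39, 'z': 10, 'y': 51, 'b': 10}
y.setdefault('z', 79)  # 10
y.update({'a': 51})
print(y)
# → {'value': 92, 'x': 39, 'z': 10, 'y': 51, 'b': 10, 'a': 51}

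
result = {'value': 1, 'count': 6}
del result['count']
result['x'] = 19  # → {'value': 1, 'x': 19}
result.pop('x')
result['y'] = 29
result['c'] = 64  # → {'value': 1, 'y': 29, 'c': 64}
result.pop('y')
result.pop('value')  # 1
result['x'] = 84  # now {'c': 64, 'x': 84}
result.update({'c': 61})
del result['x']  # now {'c': 61}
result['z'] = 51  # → {'c': 61, 'z': 51}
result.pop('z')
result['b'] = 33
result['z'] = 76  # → {'c': 61, 'b': 33, 'z': 76}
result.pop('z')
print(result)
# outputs {'c': 61, 'b': 33}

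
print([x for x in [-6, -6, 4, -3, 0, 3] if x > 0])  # [4, 3]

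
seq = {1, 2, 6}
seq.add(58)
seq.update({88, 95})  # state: {1, 2, 6, 58, 88, 95}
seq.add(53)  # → {1, 2, 6, 53, 58, 88, 95}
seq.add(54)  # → {1, 2, 6, 53, 54, 58, 88, 95}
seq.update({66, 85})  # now {1, 2, 6, 53, 54, 58, 66, 85, 88, 95}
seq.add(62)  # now {1, 2, 6, 53, 54, 58, 62, 66, 85, 88, 95}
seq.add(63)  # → {1, 2, 6, 53, 54, 58, 62, 63, 66, 85, 88, 95}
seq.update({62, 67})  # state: {1, 2, 6, 53, 54, 58, 62, 63, 66, 67, 85, 88, 95}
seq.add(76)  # {1, 2, 6, 53, 54, 58, 62, 63, 66, 67, 76, 85, 88, 95}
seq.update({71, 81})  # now {1, 2, 6, 53, 54, 58, 62, 63, 66, 67, 71, 76, 81, 85, 88, 95}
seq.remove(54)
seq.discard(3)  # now {1, 2, 6, 53, 58, 62, 63, 66, 67, 71, 76, 81, 85, 88, 95}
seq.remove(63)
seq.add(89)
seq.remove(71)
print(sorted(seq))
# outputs [1, 2, 6, 53, 58, 62, 66, 67, 76, 81, 85, 88, 89, 95]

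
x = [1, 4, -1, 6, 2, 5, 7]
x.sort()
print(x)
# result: [-1, 1, 2, 4, 5, 6, 7]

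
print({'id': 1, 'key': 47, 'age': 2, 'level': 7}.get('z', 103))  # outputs 103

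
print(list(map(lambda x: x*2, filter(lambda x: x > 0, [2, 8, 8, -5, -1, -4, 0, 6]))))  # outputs [4, 16, 16, 12]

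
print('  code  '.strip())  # code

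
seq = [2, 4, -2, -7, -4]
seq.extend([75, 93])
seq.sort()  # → [-7, -4, -2, 2, 4, 75, 93]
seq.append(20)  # [-7, -4, -2, 2, 4, 75, 93, 20]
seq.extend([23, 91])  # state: [-7, -4, -2, 2, 4, 75, 93, 20, 23, 91]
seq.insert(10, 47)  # [-7, -4, -2, 2, 4, 75, 93, 20, 23, 91, 47]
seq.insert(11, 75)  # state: [-7, -4, -2, 2, 4, 75, 93, 20, 23, 91, 47, 75]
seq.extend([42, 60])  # [-7, -4, -2, 2, 4, 75, 93, 20, 23, 91, 47, 75, 42, 60]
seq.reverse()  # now [60, 42, 75, 47, 91, 23, 20, 93, 75, 4, 2, -2, -4, -7]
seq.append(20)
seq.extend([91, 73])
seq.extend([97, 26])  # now [60, 42, 75, 47, 91, 23, 20, 93, 75, 4, 2, -2, -4, -7, 20, 91, 73, 97, 26]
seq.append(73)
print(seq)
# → [60, 42, 75, 47, 91, 23, 20, 93, 75, 4, 2, -2, -4, -7, 20, 91, 73, 97, 26, 73]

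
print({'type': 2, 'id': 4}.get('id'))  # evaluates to 4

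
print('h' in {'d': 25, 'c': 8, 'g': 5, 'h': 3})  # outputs True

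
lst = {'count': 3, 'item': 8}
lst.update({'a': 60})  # {'count': 3, 'item': 8, 'a': 60}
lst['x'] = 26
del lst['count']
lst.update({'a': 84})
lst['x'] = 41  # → {'item': 8, 'a': 84, 'x': 41}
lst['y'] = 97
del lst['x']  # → {'item': 8, 'a': 84, 'y': 97}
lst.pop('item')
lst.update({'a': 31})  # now {'a': 31, 'y': 97}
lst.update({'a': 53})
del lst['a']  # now {'y': 97}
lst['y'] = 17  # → {'y': 17}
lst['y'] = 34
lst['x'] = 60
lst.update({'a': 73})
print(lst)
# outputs {'y': 34, 'x': 60, 'a': 73}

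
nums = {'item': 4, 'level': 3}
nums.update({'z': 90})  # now {'item': 4, 'level': 3, 'z': 90}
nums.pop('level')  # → 3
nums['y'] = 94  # {'item': 4, 'z': 90, 'y': 94}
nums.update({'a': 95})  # {'item': 4, 'z': 90, 'y': 94, 'a': 95}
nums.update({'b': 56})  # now {'item': 4, 'z': 90, 'y': 94, 'a': 95, 'b': 56}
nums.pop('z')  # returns 90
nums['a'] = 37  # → {'item': 4, 'y': 94, 'a': 37, 'b': 56}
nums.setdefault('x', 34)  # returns 34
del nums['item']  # {'y': 94, 'a': 37, 'b': 56, 'x': 34}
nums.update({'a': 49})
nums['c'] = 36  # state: {'y': 94, 'a': 49, 'b': 56, 'x': 34, 'c': 36}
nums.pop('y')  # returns 94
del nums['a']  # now {'b': 56, 'x': 34, 'c': 36}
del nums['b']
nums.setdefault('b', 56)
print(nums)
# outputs {'x': 34, 'c': 36, 'b': 56}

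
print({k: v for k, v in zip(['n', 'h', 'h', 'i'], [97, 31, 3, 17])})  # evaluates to {'n': 97, 'h': 3, 'i': 17}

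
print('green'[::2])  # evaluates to gen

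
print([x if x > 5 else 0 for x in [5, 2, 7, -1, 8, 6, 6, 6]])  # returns [0, 0, 7, 0, 8, 6, 6, 6]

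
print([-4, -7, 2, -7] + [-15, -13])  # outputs [-4, -7, 2, -7, -15, -13]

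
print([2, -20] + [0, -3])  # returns [2, -20, 0, -3]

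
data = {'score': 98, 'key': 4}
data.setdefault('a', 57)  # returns 57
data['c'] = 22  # {'score': 98, 'key': 4, 'a': 57, 'c': 22}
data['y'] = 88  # {'score': 98, 'key': 4, 'a': 57, 'c': 22, 'y': 88}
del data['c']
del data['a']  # {'score': 98, 'key': 4, 'y': 88}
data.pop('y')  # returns 88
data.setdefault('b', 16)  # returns 16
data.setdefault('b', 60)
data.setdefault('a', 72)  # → 72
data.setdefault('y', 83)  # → 83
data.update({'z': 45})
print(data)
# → {'score': 98, 'key': 4, 'b': 16, 'a': 72, 'y': 83, 'z': 45}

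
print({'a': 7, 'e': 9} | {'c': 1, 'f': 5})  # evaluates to {'a': 7, 'e': 9, 'c': 1, 'f': 5}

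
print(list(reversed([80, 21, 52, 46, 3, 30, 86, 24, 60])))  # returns [60, 24, 86, 30, 3, 46, 52, 21, 80]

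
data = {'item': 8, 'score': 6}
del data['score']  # {'item': 8}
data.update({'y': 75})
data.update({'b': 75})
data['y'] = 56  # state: {'item': 8, 'y': 56, 'b': 75}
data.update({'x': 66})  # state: {'item': 8, 'y': 56, 'b': 75, 'x': 66}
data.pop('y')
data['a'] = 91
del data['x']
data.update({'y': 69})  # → {'item': 8, 'b': 75, 'a': 91, 'y': 69}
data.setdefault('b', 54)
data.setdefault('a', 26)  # 91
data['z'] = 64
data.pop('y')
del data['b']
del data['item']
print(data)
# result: {'a': 91, 'z': 64}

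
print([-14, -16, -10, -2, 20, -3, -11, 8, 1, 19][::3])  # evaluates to [-14, -2, -11, 19]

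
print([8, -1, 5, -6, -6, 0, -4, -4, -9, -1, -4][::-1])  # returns [-4, -1, -9, -4, -4, 0, -6, -6, 5, -1, 8]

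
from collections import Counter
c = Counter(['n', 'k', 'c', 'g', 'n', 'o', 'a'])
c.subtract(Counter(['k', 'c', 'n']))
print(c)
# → Counter({'n': 1, 'g': 1, 'o': 1, 'a': 1, 'k': 0, 'c': 0})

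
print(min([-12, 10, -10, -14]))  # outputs -14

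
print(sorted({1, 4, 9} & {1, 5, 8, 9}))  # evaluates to [1, 9]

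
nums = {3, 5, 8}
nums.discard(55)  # {3, 5, 8}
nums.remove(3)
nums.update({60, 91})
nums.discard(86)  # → {5, 8, 60, 91}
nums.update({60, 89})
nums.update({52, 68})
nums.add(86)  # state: {5, 8, 52, 60, 68, 86, 89, 91}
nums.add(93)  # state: {5, 8, 52, 60, 68, 86, 89, 91, 93}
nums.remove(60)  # {5, 8, 52, 68, 86, 89, 91, 93}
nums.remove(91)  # {5, 8, 52, 68, 86, 89, 93}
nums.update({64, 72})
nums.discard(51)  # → {5, 8, 52, 64, 68, 72, 86, 89, 93}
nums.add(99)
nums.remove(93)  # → {5, 8, 52, 64, 68, 72, 86, 89, 99}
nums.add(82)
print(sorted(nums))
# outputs [5, 8, 52, 64, 68, 72, 82, 86, 89, 99]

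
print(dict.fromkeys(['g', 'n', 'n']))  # {'g': None, 'n': None}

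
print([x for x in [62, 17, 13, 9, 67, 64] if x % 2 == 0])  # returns [62, 64]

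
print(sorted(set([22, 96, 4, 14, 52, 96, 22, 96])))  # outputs [4, 14, 22, 52, 96]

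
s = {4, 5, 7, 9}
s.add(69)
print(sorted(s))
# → [4, 5, 7, 9, 69]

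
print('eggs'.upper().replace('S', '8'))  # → EGG8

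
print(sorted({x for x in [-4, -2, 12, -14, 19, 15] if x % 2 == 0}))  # [-14, -4, -2, 12]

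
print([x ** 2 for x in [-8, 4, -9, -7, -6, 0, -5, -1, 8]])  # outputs [64, 16, 81, 49, 36, 0, 25, 1, 64]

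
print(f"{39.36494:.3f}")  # 39.365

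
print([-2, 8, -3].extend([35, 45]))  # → None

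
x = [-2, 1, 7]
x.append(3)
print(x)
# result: [-2, 1, 7, 3]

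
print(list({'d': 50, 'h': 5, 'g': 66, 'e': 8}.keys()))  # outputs ['d', 'h', 'g', 'e']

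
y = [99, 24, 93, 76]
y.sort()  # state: [24, 76, 93, 99]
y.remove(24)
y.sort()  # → [76, 93, 99]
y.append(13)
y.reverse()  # [13, 99, 93, 76]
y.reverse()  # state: [76, 93, 99, 13]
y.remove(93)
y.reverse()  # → [13, 99, 76]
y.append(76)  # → [13, 99, 76, 76]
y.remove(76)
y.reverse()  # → [76, 99, 13]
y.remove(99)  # [76, 13]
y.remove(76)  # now [13]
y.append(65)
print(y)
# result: [13, 65]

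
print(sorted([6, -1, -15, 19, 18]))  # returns [-15, -1, 6, 18, 19]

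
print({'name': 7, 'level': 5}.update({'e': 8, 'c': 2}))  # None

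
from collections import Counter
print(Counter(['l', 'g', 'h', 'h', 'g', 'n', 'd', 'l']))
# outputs Counter({'l': 2, 'g': 2, 'h': 2, 'n': 1, 'd': 1})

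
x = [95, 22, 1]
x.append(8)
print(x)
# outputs [95, 22, 1, 8]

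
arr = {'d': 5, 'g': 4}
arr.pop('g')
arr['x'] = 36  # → {'d': 5, 'x': 36}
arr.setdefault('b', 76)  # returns 76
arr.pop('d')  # 5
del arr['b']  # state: {'x': 36}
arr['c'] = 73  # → {'x': 36, 'c': 73}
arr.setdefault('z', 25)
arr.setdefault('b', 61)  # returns 61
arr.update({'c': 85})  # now {'x': 36, 'c': 85, 'z': 25, 'b': 61}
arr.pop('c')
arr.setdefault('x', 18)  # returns 36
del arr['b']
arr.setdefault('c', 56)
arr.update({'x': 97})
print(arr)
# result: {'x': 97, 'z': 25, 'c': 56}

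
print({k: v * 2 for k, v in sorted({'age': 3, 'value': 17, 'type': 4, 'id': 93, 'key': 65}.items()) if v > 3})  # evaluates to {'id': 186, 'key': 130, 'type': 8, 'value': 34}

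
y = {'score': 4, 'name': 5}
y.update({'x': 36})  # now {'score': 4, 'name': 5, 'x': 36}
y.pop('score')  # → 4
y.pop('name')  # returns 5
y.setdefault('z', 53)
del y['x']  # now {'z': 53}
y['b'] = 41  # {'z': 53, 'b': 41}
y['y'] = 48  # {'z': 53, 'b': 41, 'y': 48}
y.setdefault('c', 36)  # 36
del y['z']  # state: {'b': 41, 'y': 48, 'c': 36}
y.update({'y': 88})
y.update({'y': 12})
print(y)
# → {'b': 41, 'y': 12, 'c': 36}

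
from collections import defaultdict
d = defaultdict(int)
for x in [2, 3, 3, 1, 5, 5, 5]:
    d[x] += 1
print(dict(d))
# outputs {2: 1, 3: 2, 1: 1, 5: 3}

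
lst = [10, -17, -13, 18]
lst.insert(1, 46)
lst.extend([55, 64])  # [10, 46, -17, -13, 18, 55, 64]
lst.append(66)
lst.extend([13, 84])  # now [10, 46, -17, -13, 18, 55, 64, 66, 13, 84]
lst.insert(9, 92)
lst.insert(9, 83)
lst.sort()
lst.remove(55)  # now [-17, -13, 10, 13, 18, 46, 64, 66, 83, 84, 92]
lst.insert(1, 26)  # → [-17, 26, -13, 10, 13, 18, 46, 64, 66, 83, 84, 92]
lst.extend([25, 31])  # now [-17, 26, -13, 10, 13, 18, 46, 64, 66, 83, 84, 92, 25, 31]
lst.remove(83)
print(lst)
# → [-17, 26, -13, 10, 13, 18, 46, 64, 66, 84, 92, 25, 31]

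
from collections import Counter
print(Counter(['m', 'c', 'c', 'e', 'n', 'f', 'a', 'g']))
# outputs Counter({'c': 2, 'm': 1, 'e': 1, 'n': 1, 'f': 1, 'a': 1, 'g': 1})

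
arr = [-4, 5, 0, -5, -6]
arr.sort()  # [-6, -5, -4, 0, 5]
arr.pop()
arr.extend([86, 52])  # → [-6, -5, -4, 0, 86, 52]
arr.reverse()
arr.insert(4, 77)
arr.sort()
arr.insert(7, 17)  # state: [-6, -5, -4, 0, 52, 77, 86, 17]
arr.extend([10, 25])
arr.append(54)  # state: [-6, -5, -4, 0, 52, 77, 86, 17, 10, 25, 54]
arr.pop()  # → 54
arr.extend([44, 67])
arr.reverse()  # [67, 44, 25, 10, 17, 86, 77, 52, 0, -4, -5, -6]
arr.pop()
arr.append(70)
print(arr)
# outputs [67, 44, 25, 10, 17, 86, 77, 52, 0, -4, -5, 70]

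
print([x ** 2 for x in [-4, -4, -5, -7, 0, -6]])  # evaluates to [16, 16, 25, 49, 0, 36]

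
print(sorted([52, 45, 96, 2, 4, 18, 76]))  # [2, 4, 18, 45, 52, 76, 96]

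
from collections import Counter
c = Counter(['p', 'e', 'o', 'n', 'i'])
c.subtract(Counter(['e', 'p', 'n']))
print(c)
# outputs Counter({'o': 1, 'i': 1, 'p': 0, 'e': 0, 'n': 0})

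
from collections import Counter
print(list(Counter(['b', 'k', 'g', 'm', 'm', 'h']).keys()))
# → ['b', 'k', 'g', 'm', 'h']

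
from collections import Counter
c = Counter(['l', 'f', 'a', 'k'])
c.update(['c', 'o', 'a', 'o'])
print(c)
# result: Counter({'a': 2, 'o': 2, 'l': 1, 'f': 1, 'k': 1, 'c': 1})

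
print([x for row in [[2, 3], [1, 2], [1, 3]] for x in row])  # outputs [2, 3, 1, 2, 1, 3]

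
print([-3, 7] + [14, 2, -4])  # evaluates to [-3, 7, 14, 2, -4]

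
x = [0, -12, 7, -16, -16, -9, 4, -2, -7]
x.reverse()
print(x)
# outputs [-7, -2, 4, -9, -16, -16, 7, -12, 0]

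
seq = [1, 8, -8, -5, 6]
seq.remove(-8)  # [1, 8, -5, 6]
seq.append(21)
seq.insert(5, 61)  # [1, 8, -5, 6, 21, 61]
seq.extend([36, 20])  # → [1, 8, -5, 6, 21, 61, 36, 20]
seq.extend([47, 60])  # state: [1, 8, -5, 6, 21, 61, 36, 20, 47, 60]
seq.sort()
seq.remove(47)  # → [-5, 1, 6, 8, 20, 21, 36, 60, 61]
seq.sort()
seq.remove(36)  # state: [-5, 1, 6, 8, 20, 21, 60, 61]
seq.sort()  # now [-5, 1, 6, 8, 20, 21, 60, 61]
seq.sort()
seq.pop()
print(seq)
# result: [-5, 1, 6, 8, 20, 21, 60]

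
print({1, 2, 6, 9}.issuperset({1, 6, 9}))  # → True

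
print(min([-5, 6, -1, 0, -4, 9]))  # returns -5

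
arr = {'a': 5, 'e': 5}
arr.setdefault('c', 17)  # 17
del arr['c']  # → {'a': 5, 'e': 5}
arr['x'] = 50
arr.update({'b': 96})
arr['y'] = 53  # {'a': 5, 'e': 5, 'x': 50, 'b': 96, 'y': 53}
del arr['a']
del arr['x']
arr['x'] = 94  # {'e': 5, 'b': 96, 'y': 53, 'x': 94}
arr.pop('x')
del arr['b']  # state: {'e': 5, 'y': 53}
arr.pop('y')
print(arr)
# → {'e': 5}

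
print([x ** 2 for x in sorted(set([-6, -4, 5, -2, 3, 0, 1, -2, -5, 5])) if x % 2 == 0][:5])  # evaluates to [36, 16, 4, 0]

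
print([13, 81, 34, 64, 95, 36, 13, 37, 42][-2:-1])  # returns [37]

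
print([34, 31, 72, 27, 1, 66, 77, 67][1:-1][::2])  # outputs [31, 27, 66]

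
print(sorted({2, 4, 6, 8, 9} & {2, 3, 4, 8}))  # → [2, 4, 8]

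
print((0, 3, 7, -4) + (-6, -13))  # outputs (0, 3, 7, -4, -6, -13)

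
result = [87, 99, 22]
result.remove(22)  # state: [87, 99]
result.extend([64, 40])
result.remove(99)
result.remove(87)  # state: [64, 40]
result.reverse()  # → [40, 64]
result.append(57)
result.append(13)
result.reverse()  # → [13, 57, 64, 40]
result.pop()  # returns 40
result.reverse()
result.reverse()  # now [13, 57, 64]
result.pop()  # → 64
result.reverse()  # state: [57, 13]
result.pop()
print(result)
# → [57]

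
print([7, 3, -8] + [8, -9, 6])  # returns [7, 3, -8, 8, -9, 6]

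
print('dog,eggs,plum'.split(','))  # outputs ['dog', 'eggs', 'plum']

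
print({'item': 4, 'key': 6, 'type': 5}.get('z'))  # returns None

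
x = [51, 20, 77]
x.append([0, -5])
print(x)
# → [51, 20, 77, [0, -5]]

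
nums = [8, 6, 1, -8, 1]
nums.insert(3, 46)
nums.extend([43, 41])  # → [8, 6, 1, 46, -8, 1, 43, 41]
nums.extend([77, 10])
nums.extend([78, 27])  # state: [8, 6, 1, 46, -8, 1, 43, 41, 77, 10, 78, 27]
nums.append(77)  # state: [8, 6, 1, 46, -8, 1, 43, 41, 77, 10, 78, 27, 77]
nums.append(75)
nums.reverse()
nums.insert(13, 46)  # [75, 77, 27, 78, 10, 77, 41, 43, 1, -8, 46, 1, 6, 46, 8]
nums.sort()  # [-8, 1, 1, 6, 8, 10, 27, 41, 43, 46, 46, 75, 77, 77, 78]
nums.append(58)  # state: [-8, 1, 1, 6, 8, 10, 27, 41, 43, 46, 46, 75, 77, 77, 78, 58]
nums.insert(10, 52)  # [-8, 1, 1, 6, 8, 10, 27, 41, 43, 46, 52, 46, 75, 77, 77, 78, 58]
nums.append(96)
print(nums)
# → [-8, 1, 1, 6, 8, 10, 27, 41, 43, 46, 52, 46, 75, 77, 77, 78, 58, 96]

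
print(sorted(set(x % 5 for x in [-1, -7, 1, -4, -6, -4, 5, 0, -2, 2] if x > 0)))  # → [0, 1, 2]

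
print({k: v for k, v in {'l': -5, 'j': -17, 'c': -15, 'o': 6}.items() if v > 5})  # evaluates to {'o': 6}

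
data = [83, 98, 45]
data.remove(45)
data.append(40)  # [83, 98, 40]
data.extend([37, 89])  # [83, 98, 40, 37, 89]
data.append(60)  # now [83, 98, 40, 37, 89, 60]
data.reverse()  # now [60, 89, 37, 40, 98, 83]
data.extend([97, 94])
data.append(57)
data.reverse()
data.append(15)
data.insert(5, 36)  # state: [57, 94, 97, 83, 98, 36, 40, 37, 89, 60, 15]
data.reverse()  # [15, 60, 89, 37, 40, 36, 98, 83, 97, 94, 57]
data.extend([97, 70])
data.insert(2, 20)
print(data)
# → [15, 60, 20, 89, 37, 40, 36, 98, 83, 97, 94, 57, 97, 70]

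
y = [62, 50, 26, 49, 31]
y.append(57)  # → [62, 50, 26, 49, 31, 57]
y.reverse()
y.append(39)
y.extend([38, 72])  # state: [57, 31, 49, 26, 50, 62, 39, 38, 72]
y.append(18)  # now [57, 31, 49, 26, 50, 62, 39, 38, 72, 18]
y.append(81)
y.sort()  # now [18, 26, 31, 38, 39, 49, 50, 57, 62, 72, 81]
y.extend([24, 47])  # [18, 26, 31, 38, 39, 49, 50, 57, 62, 72, 81, 24, 47]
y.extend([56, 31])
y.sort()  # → [18, 24, 26, 31, 31, 38, 39, 47, 49, 50, 56, 57, 62, 72, 81]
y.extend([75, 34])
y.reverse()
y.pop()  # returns 18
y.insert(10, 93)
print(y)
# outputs [34, 75, 81, 72, 62, 57, 56, 50, 49, 47, 93, 39, 38, 31, 31, 26, 24]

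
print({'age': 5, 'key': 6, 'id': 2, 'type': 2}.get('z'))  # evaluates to None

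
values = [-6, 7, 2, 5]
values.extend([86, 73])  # [-6, 7, 2, 5, 86, 73]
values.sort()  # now [-6, 2, 5, 7, 73, 86]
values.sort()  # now [-6, 2, 5, 7, 73, 86]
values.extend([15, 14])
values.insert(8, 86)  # [-6, 2, 5, 7, 73, 86, 15, 14, 86]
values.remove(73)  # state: [-6, 2, 5, 7, 86, 15, 14, 86]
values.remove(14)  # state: [-6, 2, 5, 7, 86, 15, 86]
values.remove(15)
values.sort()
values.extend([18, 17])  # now [-6, 2, 5, 7, 86, 86, 18, 17]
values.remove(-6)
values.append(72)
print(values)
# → [2, 5, 7, 86, 86, 18, 17, 72]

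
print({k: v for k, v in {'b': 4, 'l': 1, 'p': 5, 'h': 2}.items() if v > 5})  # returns {}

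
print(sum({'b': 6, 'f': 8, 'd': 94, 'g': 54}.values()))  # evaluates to 162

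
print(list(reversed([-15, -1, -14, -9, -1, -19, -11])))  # [-11, -19, -1, -9, -14, -1, -15]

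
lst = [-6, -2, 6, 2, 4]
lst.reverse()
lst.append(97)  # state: [4, 2, 6, -2, -6, 97]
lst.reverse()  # [97, -6, -2, 6, 2, 4]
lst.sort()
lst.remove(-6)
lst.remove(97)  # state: [-2, 2, 4, 6]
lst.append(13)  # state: [-2, 2, 4, 6, 13]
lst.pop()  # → 13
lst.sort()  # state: [-2, 2, 4, 6]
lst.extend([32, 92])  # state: [-2, 2, 4, 6, 32, 92]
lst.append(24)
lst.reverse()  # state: [24, 92, 32, 6, 4, 2, -2]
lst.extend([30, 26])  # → [24, 92, 32, 6, 4, 2, -2, 30, 26]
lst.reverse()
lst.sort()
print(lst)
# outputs [-2, 2, 4, 6, 24, 26, 30, 32, 92]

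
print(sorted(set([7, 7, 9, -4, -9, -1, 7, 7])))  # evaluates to [-9, -4, -1, 7, 9]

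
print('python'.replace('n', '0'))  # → pytho0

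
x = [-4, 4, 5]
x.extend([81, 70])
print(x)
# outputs [-4, 4, 5, 81, 70]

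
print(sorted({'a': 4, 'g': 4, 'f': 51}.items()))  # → [('a', 4), ('f', 51), ('g', 4)]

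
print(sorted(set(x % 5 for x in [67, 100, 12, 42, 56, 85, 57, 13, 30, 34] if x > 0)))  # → [0, 1, 2, 3, 4]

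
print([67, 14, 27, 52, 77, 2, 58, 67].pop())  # 67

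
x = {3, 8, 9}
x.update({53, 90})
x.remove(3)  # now {8, 9, 53, 90}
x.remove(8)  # {9, 53, 90}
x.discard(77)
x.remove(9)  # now {53, 90}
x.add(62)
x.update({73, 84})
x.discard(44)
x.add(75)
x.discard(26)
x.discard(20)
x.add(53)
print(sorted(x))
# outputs [53, 62, 73, 75, 84, 90]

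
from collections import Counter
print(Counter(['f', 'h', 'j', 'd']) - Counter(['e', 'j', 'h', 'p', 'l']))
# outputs Counter({'f': 1, 'd': 1})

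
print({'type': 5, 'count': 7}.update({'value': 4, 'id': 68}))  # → None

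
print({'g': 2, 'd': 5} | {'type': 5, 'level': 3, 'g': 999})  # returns {'g': 999, 'd': 5, 'type': 5, 'level': 3}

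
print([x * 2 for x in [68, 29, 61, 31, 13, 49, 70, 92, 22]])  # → [136, 58, 122, 62, 26, 98, 140, 184, 44]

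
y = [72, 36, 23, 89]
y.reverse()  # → [89, 23, 36, 72]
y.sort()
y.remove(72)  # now [23, 36, 89]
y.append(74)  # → [23, 36, 89, 74]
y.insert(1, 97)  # [23, 97, 36, 89, 74]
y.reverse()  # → [74, 89, 36, 97, 23]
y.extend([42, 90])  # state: [74, 89, 36, 97, 23, 42, 90]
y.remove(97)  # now [74, 89, 36, 23, 42, 90]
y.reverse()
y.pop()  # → 74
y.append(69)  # [90, 42, 23, 36, 89, 69]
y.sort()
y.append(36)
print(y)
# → [23, 36, 42, 69, 89, 90, 36]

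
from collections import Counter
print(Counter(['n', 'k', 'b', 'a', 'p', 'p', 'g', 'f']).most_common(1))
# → [('p', 2)]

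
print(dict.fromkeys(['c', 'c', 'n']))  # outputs {'c': None, 'n': None}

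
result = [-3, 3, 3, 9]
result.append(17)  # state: [-3, 3, 3, 9, 17]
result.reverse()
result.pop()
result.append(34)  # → [17, 9, 3, 3, 34]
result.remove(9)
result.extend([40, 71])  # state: [17, 3, 3, 34, 40, 71]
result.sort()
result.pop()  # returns 71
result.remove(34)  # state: [3, 3, 17, 40]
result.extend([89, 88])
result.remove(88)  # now [3, 3, 17, 40, 89]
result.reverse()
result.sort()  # [3, 3, 17, 40, 89]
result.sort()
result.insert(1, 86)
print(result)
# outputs [3, 86, 3, 17, 40, 89]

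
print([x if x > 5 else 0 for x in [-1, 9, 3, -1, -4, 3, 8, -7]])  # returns [0, 9, 0, 0, 0, 0, 8, 0]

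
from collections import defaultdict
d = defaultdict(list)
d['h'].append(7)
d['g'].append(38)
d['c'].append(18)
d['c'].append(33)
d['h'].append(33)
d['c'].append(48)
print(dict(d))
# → {'h': [7, 33], 'g': [38], 'c': [18, 33, 48]}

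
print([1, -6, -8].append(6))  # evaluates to None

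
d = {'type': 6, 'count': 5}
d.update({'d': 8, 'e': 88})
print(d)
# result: {'type': 6, 'count': 5, 'd': 8, 'e': 88}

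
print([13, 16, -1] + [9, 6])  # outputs [13, 16, -1, 9, 6]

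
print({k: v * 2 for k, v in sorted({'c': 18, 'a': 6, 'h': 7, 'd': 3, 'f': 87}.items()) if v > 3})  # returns {'a': 12, 'c': 36, 'f': 174, 'h': 14}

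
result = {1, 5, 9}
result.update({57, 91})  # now {1, 5, 9, 57, 91}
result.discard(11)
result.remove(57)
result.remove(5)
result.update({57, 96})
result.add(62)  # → {1, 9, 57, 62, 91, 96}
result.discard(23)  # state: {1, 9, 57, 62, 91, 96}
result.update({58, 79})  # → {1, 9, 57, 58, 62, 79, 91, 96}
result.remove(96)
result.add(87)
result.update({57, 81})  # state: {1, 9, 57, 58, 62, 79, 81, 87, 91}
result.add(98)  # {1, 9, 57, 58, 62, 79, 81, 87, 91, 98}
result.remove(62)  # {1, 9, 57, 58, 79, 81, 87, 91, 98}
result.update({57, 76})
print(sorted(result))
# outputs [1, 9, 57, 58, 76, 79, 81, 87, 91, 98]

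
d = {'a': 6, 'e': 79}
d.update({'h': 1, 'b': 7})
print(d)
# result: {'a': 6, 'e': 79, 'h': 1, 'b': 7}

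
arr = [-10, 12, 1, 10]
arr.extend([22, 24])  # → [-10, 12, 1, 10, 22, 24]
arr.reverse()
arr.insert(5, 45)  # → [24, 22, 10, 1, 12, 45, -10]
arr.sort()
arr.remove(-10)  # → [1, 10, 12, 22, 24, 45]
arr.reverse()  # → [45, 24, 22, 12, 10, 1]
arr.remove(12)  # [45, 24, 22, 10, 1]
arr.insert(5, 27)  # [45, 24, 22, 10, 1, 27]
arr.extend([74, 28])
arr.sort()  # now [1, 10, 22, 24, 27, 28, 45, 74]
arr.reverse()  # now [74, 45, 28, 27, 24, 22, 10, 1]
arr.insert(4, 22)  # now [74, 45, 28, 27, 22, 24, 22, 10, 1]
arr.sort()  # [1, 10, 22, 22, 24, 27, 28, 45, 74]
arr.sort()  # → [1, 10, 22, 22, 24, 27, 28, 45, 74]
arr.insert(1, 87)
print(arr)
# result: [1, 87, 10, 22, 22, 24, 27, 28, 45, 74]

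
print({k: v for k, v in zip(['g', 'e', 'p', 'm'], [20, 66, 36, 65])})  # {'g': 20, 'e': 66, 'p': 36, 'm': 65}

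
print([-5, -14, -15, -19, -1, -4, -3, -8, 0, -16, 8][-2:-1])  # [-16]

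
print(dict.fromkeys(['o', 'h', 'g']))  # {'o': None, 'h': None, 'g': None}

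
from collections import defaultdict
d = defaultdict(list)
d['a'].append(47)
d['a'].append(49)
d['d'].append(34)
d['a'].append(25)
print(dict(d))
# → {'a': [47, 49, 25], 'd': [34]}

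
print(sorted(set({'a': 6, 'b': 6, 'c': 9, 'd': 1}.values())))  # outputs [1, 6, 9]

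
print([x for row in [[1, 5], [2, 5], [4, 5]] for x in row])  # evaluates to [1, 5, 2, 5, 4, 5]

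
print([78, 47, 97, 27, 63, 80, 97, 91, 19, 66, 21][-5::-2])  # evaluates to [97, 63, 97, 78]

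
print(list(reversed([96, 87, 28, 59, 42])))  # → [42, 59, 28, 87, 96]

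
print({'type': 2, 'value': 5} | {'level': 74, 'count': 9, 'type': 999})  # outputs {'type': 999, 'value': 5, 'level': 74, 'count': 9}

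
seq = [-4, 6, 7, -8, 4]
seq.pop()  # 4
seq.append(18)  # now [-4, 6, 7, -8, 18]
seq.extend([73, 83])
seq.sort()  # [-8, -4, 6, 7, 18, 73, 83]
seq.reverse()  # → [83, 73, 18, 7, 6, -4, -8]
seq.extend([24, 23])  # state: [83, 73, 18, 7, 6, -4, -8, 24, 23]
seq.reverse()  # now [23, 24, -8, -4, 6, 7, 18, 73, 83]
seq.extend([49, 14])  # [23, 24, -8, -4, 6, 7, 18, 73, 83, 49, 14]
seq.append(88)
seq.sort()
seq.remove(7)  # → [-8, -4, 6, 14, 18, 23, 24, 49, 73, 83, 88]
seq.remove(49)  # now [-8, -4, 6, 14, 18, 23, 24, 73, 83, 88]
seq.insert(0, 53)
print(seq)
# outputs [53, -8, -4, 6, 14, 18, 23, 24, 73, 83, 88]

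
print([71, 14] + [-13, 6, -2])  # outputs [71, 14, -13, 6, -2]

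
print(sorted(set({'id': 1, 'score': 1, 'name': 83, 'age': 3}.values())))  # [1, 3, 83]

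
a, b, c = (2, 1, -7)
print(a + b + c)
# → -4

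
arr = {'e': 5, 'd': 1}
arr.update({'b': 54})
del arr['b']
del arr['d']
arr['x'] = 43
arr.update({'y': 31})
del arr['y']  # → {'e': 5, 'x': 43}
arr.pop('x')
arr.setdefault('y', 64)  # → 64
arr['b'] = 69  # {'e': 5, 'y': 64, 'b': 69}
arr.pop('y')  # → 64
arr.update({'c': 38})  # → {'e': 5, 'b': 69, 'c': 38}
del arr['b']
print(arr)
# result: {'e': 5, 'c': 38}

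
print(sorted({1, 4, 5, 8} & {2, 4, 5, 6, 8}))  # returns [4, 5, 8]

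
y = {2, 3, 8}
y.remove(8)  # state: {2, 3}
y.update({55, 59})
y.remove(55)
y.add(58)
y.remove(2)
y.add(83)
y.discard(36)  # {3, 58, 59, 83}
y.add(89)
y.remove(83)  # {3, 58, 59, 89}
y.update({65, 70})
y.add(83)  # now {3, 58, 59, 65, 70, 83, 89}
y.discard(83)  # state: {3, 58, 59, 65, 70, 89}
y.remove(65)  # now {3, 58, 59, 70, 89}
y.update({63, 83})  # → {3, 58, 59, 63, 70, 83, 89}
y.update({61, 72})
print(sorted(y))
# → [3, 58, 59, 61, 63, 70, 72, 83, 89]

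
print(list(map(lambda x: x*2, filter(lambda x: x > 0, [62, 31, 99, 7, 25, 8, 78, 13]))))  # [124, 62, 198, 14, 50, 16, 156, 26]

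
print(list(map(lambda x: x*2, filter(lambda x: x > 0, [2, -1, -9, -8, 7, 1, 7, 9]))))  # [4, 14, 2, 14, 18]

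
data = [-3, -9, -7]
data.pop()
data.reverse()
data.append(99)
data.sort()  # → [-9, -3, 99]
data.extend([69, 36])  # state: [-9, -3, 99, 69, 36]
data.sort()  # [-9, -3, 36, 69, 99]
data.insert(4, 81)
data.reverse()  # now [99, 81, 69, 36, -3, -9]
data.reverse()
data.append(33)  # [-9, -3, 36, 69, 81, 99, 33]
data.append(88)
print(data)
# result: [-9, -3, 36, 69, 81, 99, 33, 88]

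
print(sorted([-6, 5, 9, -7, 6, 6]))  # [-7, -6, 5, 6, 6, 9]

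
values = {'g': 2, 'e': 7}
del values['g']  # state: {'e': 7}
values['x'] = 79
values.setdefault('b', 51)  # 51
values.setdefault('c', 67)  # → 67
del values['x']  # {'e': 7, 'b': 51, 'c': 67}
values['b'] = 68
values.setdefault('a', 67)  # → 67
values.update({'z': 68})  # {'e': 7, 'b': 68, 'c': 67, 'a': 67, 'z': 68}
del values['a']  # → {'e': 7, 'b': 68, 'c': 67, 'z': 68}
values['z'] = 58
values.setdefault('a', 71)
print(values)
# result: {'e': 7, 'b': 68, 'c': 67, 'z': 58, 'a': 71}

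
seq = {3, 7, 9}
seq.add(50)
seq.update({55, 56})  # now {3, 7, 9, 50, 55, 56}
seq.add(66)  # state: {3, 7, 9, 50, 55, 56, 66}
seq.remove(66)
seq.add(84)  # {3, 7, 9, 50, 55, 56, 84}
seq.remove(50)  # {3, 7, 9, 55, 56, 84}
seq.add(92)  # {3, 7, 9, 55, 56, 84, 92}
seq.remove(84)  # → {3, 7, 9, 55, 56, 92}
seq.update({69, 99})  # {3, 7, 9, 55, 56, 69, 92, 99}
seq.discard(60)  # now {3, 7, 9, 55, 56, 69, 92, 99}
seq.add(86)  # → {3, 7, 9, 55, 56, 69, 86, 92, 99}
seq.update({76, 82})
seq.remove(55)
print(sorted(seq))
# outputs [3, 7, 9, 56, 69, 76, 82, 86, 92, 99]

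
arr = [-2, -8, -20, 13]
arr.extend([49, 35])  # [-2, -8, -20, 13, 49, 35]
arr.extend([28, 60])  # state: [-2, -8, -20, 13, 49, 35, 28, 60]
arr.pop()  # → 60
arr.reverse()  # [28, 35, 49, 13, -20, -8, -2]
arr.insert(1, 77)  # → [28, 77, 35, 49, 13, -20, -8, -2]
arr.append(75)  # [28, 77, 35, 49, 13, -20, -8, -2, 75]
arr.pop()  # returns 75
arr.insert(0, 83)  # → [83, 28, 77, 35, 49, 13, -20, -8, -2]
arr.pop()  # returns -2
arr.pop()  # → -8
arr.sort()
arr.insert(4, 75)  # [-20, 13, 28, 35, 75, 49, 77, 83]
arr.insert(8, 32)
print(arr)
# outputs [-20, 13, 28, 35, 75, 49, 77, 83, 32]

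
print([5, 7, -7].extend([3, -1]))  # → None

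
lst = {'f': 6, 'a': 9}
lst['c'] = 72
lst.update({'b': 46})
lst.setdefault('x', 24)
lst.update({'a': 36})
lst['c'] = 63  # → {'f': 6, 'a': 36, 'c': 63, 'b': 46, 'x': 24}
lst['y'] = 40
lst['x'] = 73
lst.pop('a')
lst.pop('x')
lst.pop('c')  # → 63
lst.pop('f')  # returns 6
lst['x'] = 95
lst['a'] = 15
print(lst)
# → {'b': 46, 'y': 40, 'x': 95, 'a': 15}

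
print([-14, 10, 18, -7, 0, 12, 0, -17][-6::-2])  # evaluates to [18, -14]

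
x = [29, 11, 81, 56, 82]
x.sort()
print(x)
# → [11, 29, 56, 81, 82]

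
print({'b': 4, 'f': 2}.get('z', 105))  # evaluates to 105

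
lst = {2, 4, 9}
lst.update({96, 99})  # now {2, 4, 9, 96, 99}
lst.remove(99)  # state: {2, 4, 9, 96}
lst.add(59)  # {2, 4, 9, 59, 96}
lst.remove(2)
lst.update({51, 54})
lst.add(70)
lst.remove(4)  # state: {9, 51, 54, 59, 70, 96}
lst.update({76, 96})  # {9, 51, 54, 59, 70, 76, 96}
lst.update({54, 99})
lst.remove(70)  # {9, 51, 54, 59, 76, 96, 99}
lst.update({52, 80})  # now {9, 51, 52, 54, 59, 76, 80, 96, 99}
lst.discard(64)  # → {9, 51, 52, 54, 59, 76, 80, 96, 99}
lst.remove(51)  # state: {9, 52, 54, 59, 76, 80, 96, 99}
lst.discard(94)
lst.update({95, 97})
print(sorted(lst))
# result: [9, 52, 54, 59, 76, 80, 95, 96, 97, 99]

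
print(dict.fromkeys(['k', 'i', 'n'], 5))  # {'k': 5, 'i': 5, 'n': 5}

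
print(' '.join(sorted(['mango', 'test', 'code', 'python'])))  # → code mango python test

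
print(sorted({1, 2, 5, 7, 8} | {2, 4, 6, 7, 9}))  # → [1, 2, 4, 5, 6, 7, 8, 9]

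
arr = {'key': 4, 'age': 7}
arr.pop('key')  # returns 4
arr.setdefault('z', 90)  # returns 90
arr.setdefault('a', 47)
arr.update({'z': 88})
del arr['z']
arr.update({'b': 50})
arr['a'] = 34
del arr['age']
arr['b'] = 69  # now {'a': 34, 'b': 69}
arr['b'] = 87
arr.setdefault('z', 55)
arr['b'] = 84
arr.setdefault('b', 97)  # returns 84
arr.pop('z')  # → 55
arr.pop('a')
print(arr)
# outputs {'b': 84}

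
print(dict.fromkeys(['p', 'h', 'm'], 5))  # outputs {'p': 5, 'h': 5, 'm': 5}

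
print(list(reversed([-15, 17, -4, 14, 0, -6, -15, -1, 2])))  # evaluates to [2, -1, -15, -6, 0, 14, -4, 17, -15]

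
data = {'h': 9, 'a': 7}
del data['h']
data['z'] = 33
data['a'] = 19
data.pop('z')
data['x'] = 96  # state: {'a': 19, 'x': 96}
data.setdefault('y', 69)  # 69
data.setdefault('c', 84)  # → 84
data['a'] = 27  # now {'a': 27, 'x': 96, 'y': 69, 'c': 84}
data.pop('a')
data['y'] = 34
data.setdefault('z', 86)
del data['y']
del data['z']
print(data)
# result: {'x': 96, 'c': 84}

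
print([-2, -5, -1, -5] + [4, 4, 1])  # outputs [-2, -5, -1, -5, 4, 4, 1]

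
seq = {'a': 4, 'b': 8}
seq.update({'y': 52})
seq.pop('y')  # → 52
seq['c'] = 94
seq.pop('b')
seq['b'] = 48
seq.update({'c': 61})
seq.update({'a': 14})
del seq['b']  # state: {'a': 14, 'c': 61}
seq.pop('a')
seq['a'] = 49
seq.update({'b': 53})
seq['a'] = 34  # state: {'c': 61, 'a': 34, 'b': 53}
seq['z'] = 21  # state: {'c': 61, 'a': 34, 'b': 53, 'z': 21}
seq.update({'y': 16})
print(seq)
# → {'c': 61, 'a': 34, 'b': 53, 'z': 21, 'y': 16}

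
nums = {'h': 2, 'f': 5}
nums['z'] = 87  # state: {'h': 2, 'f': 5, 'z': 87}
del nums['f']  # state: {'h': 2, 'z': 87}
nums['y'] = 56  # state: {'h': 2, 'z': 87, 'y': 56}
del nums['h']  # {'z': 87, 'y': 56}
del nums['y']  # {'z': 87}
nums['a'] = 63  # {'z': 87, 'a': 63}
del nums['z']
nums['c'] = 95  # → {'a': 63, 'c': 95}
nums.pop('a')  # 63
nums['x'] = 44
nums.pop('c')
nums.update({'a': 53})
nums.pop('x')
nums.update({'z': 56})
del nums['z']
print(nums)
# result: {'a': 53}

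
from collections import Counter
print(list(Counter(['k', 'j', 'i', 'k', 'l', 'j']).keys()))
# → ['k', 'j', 'i', 'l']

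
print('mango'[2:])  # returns ngo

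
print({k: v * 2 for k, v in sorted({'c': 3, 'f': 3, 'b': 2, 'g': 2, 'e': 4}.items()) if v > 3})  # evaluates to {'e': 8}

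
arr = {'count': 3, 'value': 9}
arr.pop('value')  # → 9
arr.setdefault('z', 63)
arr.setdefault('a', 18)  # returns 18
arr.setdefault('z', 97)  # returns 63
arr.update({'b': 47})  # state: {'count': 3, 'z': 63, 'a': 18, 'b': 47}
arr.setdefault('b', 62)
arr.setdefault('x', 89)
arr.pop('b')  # 47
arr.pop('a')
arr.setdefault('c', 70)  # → 70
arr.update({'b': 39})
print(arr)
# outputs {'count': 3, 'z': 63, 'x': 89, 'c': 70, 'b': 39}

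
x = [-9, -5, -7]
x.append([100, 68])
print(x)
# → [-9, -5, -7, [100, 68]]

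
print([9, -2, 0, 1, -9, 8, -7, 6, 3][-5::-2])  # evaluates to [-9, 0, 9]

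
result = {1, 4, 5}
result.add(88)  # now {1, 4, 5, 88}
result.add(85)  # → {1, 4, 5, 85, 88}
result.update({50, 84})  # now {1, 4, 5, 50, 84, 85, 88}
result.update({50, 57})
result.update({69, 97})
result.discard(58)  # {1, 4, 5, 50, 57, 69, 84, 85, 88, 97}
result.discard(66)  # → {1, 4, 5, 50, 57, 69, 84, 85, 88, 97}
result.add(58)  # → {1, 4, 5, 50, 57, 58, 69, 84, 85, 88, 97}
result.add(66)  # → {1, 4, 5, 50, 57, 58, 66, 69, 84, 85, 88, 97}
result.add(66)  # {1, 4, 5, 50, 57, 58, 66, 69, 84, 85, 88, 97}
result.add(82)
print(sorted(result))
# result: [1, 4, 5, 50, 57, 58, 66, 69, 82, 84, 85, 88, 97]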